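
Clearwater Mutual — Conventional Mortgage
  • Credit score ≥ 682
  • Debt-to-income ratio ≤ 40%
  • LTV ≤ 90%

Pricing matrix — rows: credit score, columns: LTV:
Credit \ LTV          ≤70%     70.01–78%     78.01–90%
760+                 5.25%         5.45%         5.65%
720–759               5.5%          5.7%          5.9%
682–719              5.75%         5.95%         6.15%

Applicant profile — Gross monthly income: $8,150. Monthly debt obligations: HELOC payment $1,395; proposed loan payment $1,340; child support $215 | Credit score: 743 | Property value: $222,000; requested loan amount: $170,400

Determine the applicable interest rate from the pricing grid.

5.7%

Credit score 743 ≥ 682; Total monthly debts = (1,395 + 1,340 + 215) = 2,950. Debt-to-income = 2,950/8,150 = 36.2% — meets 40% limit
LTV: 170,400 ÷ 222,000 = 76.8%, within 90% cap
Score 743 is in the 720–759 band; LTV 76.8% is in the 70.01–78% band → 5.7%.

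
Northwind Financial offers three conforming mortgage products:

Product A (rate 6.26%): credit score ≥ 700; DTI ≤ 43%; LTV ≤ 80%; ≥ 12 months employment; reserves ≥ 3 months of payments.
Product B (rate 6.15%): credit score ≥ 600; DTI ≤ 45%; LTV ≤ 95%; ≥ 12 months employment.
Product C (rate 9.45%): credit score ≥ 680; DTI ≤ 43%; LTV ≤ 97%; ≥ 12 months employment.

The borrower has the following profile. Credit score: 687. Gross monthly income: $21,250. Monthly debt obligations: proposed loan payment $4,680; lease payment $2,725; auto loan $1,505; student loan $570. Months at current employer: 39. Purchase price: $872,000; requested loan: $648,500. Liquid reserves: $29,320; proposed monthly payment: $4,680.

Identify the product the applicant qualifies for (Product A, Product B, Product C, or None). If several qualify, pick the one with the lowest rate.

Total debts = (4,680 + 2,725 + 1,505 + 570) = 9,480; DTI = 9,480/21,250 = 44.6%.
LTV = 648,500/872,000 = 74.4%.
Reserves = 29,320/4,680 = 6.3 months.
Product A: score 687 < 700; DTI 44.6% > 43%; LTV 74.4% ≤ 80%; employment 39 ≥ 12 mo; reserves 6.3 ≥ 3 mo → does not qualify.
Product B: score 687 ≥ 600; DTI 44.6% ≤ 45%; LTV 74.4% ≤ 95%; employment 39 ≥ 12 mo → qualifies.
Product C: score 687 ≥ 680; DTI 44.6% > 43%; LTV 74.4% ≤ 97%; employment 39 ≥ 12 mo → does not qualify.

Product B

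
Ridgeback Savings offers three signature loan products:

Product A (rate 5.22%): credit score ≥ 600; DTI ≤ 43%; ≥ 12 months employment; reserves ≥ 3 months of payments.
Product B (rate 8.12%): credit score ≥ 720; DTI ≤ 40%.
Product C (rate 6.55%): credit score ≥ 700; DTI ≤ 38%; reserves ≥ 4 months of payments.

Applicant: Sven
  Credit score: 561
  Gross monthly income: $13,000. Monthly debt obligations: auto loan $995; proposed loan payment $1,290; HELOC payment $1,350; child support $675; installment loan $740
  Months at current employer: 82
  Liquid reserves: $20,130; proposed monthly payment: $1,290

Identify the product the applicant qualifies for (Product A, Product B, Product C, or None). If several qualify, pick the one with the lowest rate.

None

Total debts = (995 + 1,290 + 1,350 + 675 + 740) = 5,050; DTI = 5,050/13,000 = 38.8%.
Reserves = 20,130/1,290 = 15.6 months.
Product A: score 561 < 600; DTI 38.8% ≤ 43%; employment 82 ≥ 12 mo; reserves 15.6 ≥ 3 mo → does not qualify.
Product B: score 561 < 720; DTI 38.8% ≤ 40% → does not qualify.
Product C: score 561 < 700; DTI 38.8% > 38%; reserves 15.6 ≥ 4 mo → does not qualify.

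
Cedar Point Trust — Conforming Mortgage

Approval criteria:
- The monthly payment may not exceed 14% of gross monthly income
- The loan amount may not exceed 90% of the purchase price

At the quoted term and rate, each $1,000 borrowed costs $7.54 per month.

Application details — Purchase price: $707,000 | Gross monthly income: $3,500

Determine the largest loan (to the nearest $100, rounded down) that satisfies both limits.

$64,900

Payment cap: 14% × $3,500 = $490/month.
At $7.54 per $1,000, that supports 490/7.54 × 1,000 ≈ $64,986 → $64,900.
LTV cap: 90% × $707,000 = $636,300 → $636,300.
Binding constraint: payment-to-income.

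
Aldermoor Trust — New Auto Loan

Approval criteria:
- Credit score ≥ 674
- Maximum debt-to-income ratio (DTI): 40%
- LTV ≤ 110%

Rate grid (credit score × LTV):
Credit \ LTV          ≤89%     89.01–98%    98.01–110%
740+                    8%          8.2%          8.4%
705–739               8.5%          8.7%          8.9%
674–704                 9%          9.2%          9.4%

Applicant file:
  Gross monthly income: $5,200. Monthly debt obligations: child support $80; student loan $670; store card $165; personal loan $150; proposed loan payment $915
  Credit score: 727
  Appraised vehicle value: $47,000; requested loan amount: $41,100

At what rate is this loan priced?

8.5%

Credit score 727 ≥ 674; Total monthly debts = (80 + 670 + 165 + 150 + 915) = 1,980. DTI = 1,980/5,200 = 38.1% ≤ 40%
Loan-to-value = 41,100/47,000 = 87.4% — pass (110% max)
Credit 727 → row 705–739; LTV 87.4% → column ≤89%. Grid cell → 8.5%.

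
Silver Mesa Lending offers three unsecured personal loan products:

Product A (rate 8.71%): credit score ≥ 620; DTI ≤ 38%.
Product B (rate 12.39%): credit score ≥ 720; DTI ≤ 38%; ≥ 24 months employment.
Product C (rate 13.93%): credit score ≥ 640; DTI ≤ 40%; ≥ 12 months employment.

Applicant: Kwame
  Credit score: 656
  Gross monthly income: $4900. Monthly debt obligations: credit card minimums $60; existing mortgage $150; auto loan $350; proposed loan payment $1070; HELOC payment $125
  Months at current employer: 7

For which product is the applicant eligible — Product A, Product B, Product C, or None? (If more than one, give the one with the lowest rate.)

Total debts = (60 + 150 + 350 + 1,070 + 125) = 1,755; DTI = 1,755/4,900 = 35.8%.
Product A: score 656 ≥ 620; DTI 35.8% ≤ 38% → qualifies.
Product B: score 656 < 720; DTI 35.8% ≤ 38%; employment 7 < 24 mo → does not qualify.
Product C: score 656 ≥ 640; DTI 35.8% ≤ 40%; employment 7 < 12 mo → does not qualify.

Product A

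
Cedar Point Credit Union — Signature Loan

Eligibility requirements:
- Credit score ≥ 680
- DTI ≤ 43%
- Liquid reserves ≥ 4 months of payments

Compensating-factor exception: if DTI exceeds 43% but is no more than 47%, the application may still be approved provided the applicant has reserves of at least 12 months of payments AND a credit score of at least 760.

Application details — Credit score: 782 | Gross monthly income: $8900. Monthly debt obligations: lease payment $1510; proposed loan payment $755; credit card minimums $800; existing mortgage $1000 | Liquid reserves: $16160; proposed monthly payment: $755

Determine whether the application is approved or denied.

Credit score 782 ≥ 680 (meets base)
Total debts = (1,510 + 755 + 800 + 1,000) = 4,065. DTI = 4,065/8,900 = 45.7% > 43% — standard DTI limit exceeded.
Reserves: 16,160 ÷ 755 = 21.4 months (meets 4-month minimum)
DTI 45.7% is within the 43%–47% exception band; checking compensating factors.
Reserves 21.4 ≥ 12 months; credit score 782 ≥ 760.
Both override conditions satisfied; DTI exception granted.

Approved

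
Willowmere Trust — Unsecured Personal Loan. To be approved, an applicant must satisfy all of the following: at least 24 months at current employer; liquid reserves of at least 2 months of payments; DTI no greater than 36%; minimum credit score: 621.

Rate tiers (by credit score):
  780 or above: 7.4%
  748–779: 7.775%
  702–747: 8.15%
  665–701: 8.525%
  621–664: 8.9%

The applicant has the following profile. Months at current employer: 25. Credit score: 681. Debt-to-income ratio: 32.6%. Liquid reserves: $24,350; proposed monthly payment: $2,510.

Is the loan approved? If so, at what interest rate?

Credit score 681 ≥ 621 (meets minimum)
Liquid reserves cover 24,350/2,510 = 9.7 months — ≥ 2 required
Employment 25 ≥ 24 months
DTI 32.6% ≤ 36%
All requirements met. Score 681 falls in the 665–701 tier → 8.525%.

Approved at 8.525%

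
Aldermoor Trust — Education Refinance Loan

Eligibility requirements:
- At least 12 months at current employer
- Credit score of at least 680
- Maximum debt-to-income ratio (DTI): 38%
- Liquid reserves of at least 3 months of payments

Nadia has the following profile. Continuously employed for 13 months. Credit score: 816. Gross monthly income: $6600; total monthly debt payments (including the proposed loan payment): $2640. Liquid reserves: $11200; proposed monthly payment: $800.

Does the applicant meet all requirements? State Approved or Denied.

Employment 13 ≥ 12 months
Credit score 816 ≥ 680 (meets)
DTI = 2,640/6,600 = 40% > 38%
Liquid reserves cover 11,200/800 = 14.0 months — ≥ 3 required
Fails on DTI.

Denied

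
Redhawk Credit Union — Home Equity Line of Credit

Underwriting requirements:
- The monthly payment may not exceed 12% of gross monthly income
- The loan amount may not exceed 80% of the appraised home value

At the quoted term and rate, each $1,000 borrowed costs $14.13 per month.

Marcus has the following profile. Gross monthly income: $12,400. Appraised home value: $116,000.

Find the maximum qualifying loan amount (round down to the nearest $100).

$92,800

Payment cap: 12% × $12,400 = $1,488/month.
At $14.13 per $1,000, that supports 1,488/14.13 × 1,000 ≈ $105,307 → $105,300.
LTV cap: 80% × $116,000 = $92,800 → $92,800.
Binding constraint: loan-to-value.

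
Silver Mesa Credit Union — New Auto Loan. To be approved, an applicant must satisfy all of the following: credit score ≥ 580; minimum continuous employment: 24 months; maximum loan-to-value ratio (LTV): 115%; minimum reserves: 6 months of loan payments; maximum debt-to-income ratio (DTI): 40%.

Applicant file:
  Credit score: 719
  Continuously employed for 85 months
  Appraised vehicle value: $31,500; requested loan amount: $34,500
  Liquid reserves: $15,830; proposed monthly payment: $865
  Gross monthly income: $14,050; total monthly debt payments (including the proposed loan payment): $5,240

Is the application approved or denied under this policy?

Credit score 719 ≥ 580 (meets)
Employment 85 ≥ 24 months
LTV = 34,500/31,500 = 109.5% ≤ 115%
Reserves: 15,830 ÷ 865 = 18.3 months (meets 6-month minimum)
DTI: 5,240 ÷ 14,050 = 37.3%, within the 40% cap
All criteria satisfied.

Approved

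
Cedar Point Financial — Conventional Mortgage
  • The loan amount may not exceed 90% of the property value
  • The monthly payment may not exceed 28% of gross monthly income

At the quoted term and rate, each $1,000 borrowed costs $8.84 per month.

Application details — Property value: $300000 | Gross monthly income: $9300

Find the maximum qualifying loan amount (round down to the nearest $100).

Payment cap: 28% × $9,300 = $2,604/month.
At $8.84 per $1,000, that supports 2,604/8.84 × 1,000 ≈ $294,570 → $294,500.
LTV cap: 90% × $300,000 = $270,000 → $270,000.
Binding constraint: loan-to-value.

$270,000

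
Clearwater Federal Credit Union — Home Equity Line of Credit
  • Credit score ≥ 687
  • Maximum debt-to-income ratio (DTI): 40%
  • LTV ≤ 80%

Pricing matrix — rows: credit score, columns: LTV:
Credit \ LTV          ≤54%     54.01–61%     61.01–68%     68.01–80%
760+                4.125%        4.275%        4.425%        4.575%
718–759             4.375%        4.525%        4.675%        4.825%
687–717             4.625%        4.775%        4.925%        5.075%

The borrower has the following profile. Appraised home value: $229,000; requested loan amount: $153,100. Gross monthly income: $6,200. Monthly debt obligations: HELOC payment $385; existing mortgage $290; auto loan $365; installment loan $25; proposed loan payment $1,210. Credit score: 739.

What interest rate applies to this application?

4.675%

Credit score 739 ≥ 687; Total monthly debts = (385 + 290 + 365 + 25 + 1,210) = 2,275. DTI = 2,275/6,200 = 36.7% ≤ 40%
LTV: 153,100 ÷ 229,000 = 66.9%, within 80% cap
Credit 739 → row 718–759; LTV 66.9% → column 61.01–68%. Grid cell → 4.675%.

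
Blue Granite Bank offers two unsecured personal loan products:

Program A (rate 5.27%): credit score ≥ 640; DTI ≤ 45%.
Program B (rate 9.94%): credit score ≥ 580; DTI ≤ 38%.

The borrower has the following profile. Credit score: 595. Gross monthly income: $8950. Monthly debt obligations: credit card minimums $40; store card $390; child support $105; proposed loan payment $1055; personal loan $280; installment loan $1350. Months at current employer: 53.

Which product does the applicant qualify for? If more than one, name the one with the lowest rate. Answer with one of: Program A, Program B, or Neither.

Total debts = (40 + 390 + 105 + 1,055 + 280 + 1,350) = 3,220; DTI = 3,220/8,950 = 36%.
Program A: score 595 < 640; DTI 36% ≤ 45% → does not qualify.
Program B: score 595 ≥ 580; DTI 36% ≤ 38% → qualifies.

Program B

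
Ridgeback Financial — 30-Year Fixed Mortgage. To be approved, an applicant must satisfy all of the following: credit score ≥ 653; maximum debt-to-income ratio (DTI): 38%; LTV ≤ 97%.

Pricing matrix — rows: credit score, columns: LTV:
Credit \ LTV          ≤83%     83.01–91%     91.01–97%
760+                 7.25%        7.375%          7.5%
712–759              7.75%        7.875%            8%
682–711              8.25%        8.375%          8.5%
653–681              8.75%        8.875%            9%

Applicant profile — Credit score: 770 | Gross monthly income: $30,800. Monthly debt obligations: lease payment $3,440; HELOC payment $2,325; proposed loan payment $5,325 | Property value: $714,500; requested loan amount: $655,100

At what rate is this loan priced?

Credit score 770 ≥ 653; Total monthly debts = (3,440 + 2,325 + 5,325) = 11,090. DTI: 11,090 ÷ 30,800 = 36%, within the 38% cap
Loan-to-value = 655,100/714,500 = 91.7% — pass (97% max)
Row: 770 falls in 760+. Column: 91.7% falls in 91.01–97%. Rate = 7.5%.

7.5%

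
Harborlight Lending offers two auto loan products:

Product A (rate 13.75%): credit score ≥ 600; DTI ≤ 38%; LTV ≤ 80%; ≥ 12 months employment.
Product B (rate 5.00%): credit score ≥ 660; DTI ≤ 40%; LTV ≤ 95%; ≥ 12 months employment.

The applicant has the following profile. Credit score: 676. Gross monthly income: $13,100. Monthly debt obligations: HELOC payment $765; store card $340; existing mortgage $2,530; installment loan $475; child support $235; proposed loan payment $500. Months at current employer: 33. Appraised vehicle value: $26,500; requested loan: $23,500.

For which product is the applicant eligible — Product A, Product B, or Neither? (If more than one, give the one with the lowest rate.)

Product B

Total debts = (765 + 340 + 2,530 + 475 + 235 + 500) = 4,845; DTI = 4,845/13,100 = 37%.
LTV = 23,500/26,500 = 88.7%.
Product A: score 676 ≥ 600; DTI 37% ≤ 38%; LTV 88.7% > 80%; employment 33 ≥ 12 mo → does not qualify.
Product B: score 676 ≥ 660; DTI 37% ≤ 40%; LTV 88.7% ≤ 95%; employment 33 ≥ 12 mo → qualifies.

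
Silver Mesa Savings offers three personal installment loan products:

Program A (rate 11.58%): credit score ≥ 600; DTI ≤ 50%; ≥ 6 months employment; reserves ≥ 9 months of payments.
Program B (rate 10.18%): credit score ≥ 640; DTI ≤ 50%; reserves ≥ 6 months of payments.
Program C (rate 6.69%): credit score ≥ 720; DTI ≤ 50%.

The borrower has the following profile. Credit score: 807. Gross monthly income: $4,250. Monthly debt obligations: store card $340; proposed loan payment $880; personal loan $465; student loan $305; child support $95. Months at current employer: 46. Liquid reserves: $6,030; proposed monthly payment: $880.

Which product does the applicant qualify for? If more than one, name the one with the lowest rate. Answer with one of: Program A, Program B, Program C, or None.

Program C

Total debts = (340 + 880 + 465 + 305 + 95) = 2,085; DTI = 2,085/4,250 = 49.1%.
Reserves = 6,030/880 = 6.9 months.
Program A: score 807 ≥ 600; DTI 49.1% ≤ 50%; employment 46 ≥ 6 mo; reserves 6.9 < 9 mo → does not qualify.
Program B: score 807 ≥ 640; DTI 49.1% ≤ 50%; reserves 6.9 ≥ 6 mo → qualifies.
Program C: score 807 ≥ 720; DTI 49.1% ≤ 50% → qualifies.
Qualifying: Program B, Program C. Lowest rate is 6.69% → Program C.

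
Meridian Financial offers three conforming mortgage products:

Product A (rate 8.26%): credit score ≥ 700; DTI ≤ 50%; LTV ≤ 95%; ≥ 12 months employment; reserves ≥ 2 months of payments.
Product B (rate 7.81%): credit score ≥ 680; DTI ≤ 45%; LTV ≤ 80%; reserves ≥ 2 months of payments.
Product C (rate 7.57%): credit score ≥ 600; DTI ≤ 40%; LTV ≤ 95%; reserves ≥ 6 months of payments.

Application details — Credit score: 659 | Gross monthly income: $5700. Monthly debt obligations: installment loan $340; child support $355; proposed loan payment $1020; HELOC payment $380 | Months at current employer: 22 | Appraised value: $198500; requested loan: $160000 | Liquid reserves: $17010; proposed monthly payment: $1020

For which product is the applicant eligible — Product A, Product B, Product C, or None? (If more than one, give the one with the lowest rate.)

Product C

Total debts = (340 + 355 + 1,020 + 380) = 2,095; DTI = 2,095/5,700 = 36.8%.
LTV = 160,000/198,500 = 80.6%.
Reserves = 17,010/1,020 = 16.7 months.
Product A: score 659 < 700; DTI 36.8% ≤ 50%; LTV 80.6% ≤ 95%; employment 22 ≥ 12 mo; reserves 16.7 ≥ 2 mo → does not qualify.
Product B: score 659 < 680; DTI 36.8% ≤ 45%; LTV 80.6% > 80%; reserves 16.7 ≥ 2 mo → does not qualify.
Product C: score 659 ≥ 600; DTI 36.8% ≤ 40%; LTV 80.6% ≤ 95%; reserves 16.7 ≥ 6 mo → qualifies.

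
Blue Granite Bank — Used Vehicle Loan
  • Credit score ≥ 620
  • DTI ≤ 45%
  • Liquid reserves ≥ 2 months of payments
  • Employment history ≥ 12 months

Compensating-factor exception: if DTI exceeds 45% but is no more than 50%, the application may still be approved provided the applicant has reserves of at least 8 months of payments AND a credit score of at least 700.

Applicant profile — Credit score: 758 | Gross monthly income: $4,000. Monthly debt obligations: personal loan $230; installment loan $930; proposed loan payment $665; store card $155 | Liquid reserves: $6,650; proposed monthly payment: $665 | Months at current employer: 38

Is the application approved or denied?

Credit score 758 ≥ 620 (meets base)
Total debts = (230 + 930 + 665 + 155) = 1,980. DTI: 1,980 ÷ 4,000 = 49.5%, over the 45% base limit.
Reserves = 6,650/665 = 10.0 months ≥ 2
Employment 38 ≥ 12 months
49.5% falls in the override range (45%–50%), so the compensating-factor test applies.
Override check — reserves: 10.0 mo (ok); score: 758 (ok).
Both compensating conditions met → exception applies.

Approved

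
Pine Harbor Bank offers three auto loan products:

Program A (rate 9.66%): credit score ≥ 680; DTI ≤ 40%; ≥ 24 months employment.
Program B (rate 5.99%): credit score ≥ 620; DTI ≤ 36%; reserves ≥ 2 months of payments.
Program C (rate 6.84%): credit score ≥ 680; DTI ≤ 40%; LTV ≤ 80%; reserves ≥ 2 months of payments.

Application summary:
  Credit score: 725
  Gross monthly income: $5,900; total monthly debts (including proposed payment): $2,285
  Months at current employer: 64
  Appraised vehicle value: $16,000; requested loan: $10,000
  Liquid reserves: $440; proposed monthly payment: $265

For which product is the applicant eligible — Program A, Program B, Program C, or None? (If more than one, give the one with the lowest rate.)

Program A

DTI = 2,285/5,900 = 38.7%.
LTV = 10,000/16,000 = 62.5%.
Reserves = 440/265 = 1.7 months.
Program A: score 725 ≥ 680; DTI 38.7% ≤ 40%; employment 64 ≥ 24 mo → qualifies.
Program B: score 725 ≥ 620; DTI 38.7% > 36%; reserves 1.7 < 2 mo → does not qualify.
Program C: score 725 ≥ 680; DTI 38.7% ≤ 40%; LTV 62.5% ≤ 80%; reserves 1.7 < 2 mo → does not qualify.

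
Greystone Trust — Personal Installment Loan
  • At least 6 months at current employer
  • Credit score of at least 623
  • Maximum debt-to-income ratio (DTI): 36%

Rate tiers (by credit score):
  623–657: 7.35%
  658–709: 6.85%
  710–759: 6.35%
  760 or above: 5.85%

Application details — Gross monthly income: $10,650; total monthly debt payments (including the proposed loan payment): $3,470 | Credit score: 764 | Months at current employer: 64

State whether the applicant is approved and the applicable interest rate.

Approved at 5.85%

Credit score 764 ≥ 623 (meets minimum)
Employment 64 ≥ 6 months
DTI = 3,470/10,650 = 32.6% ≤ 36%
All requirements met. Score 764 falls in the 760 or above tier → 5.85%.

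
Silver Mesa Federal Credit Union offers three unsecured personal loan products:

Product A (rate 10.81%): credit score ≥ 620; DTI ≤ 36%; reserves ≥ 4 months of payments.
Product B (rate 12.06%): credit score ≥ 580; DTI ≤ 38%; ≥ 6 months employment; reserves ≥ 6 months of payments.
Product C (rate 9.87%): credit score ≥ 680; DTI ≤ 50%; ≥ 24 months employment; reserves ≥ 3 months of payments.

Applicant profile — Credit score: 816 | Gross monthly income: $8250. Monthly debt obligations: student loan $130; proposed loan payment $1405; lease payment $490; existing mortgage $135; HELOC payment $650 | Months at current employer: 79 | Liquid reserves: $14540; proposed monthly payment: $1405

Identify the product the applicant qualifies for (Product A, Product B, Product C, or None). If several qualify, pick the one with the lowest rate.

Product C

Total debts = (130 + 1,405 + 490 + 135 + 650) = 2,810; DTI = 2,810/8,250 = 34.1%.
Reserves = 14,540/1,405 = 10.3 months.
Product A: score 816 ≥ 620; DTI 34.1% ≤ 36%; reserves 10.3 ≥ 4 mo → qualifies.
Product B: score 816 ≥ 580; DTI 34.1% ≤ 38%; employment 79 ≥ 6 mo; reserves 10.3 ≥ 6 mo → qualifies.
Product C: score 816 ≥ 680; DTI 34.1% ≤ 50%; employment 79 ≥ 24 mo; reserves 10.3 ≥ 3 mo → qualifies.
Qualifying: Product A, Product B, Product C. Lowest rate is 9.87% → Product C.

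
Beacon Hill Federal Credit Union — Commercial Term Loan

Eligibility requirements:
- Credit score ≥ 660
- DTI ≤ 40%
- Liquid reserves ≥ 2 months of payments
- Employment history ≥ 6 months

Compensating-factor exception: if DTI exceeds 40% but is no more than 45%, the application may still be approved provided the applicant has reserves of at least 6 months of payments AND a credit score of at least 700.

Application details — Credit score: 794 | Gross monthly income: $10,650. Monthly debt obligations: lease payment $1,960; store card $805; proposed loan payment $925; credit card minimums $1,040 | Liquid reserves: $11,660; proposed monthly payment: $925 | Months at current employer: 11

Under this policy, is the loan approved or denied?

Credit score 794 ≥ 660 (meets base)
Total debts = (1,960 + 805 + 925 + 1,040) = 4,730. DTI = 4,730/10,650 = 44.4% > 40% — standard DTI limit exceeded.
Liquid reserves cover 11,660/925 = 12.6 months — ≥ 2 required
Employment 11 ≥ 6 months
44.4% falls in the override range (40%–45%), so the compensating-factor test applies.
Reserves 12.6 ≥ 6 months; credit score 794 ≥ 700.
Both override conditions satisfied; DTI exception granted.

Approved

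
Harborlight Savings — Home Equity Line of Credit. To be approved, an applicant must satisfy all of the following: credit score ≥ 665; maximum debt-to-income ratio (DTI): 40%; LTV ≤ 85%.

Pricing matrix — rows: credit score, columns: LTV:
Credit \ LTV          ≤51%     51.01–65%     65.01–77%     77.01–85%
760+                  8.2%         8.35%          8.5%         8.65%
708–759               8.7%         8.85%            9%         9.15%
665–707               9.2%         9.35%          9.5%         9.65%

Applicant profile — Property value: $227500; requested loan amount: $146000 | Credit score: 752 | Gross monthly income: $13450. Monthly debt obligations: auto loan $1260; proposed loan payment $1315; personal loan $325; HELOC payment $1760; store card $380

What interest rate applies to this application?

8.85%

Credit score 752 ≥ 665; Total monthly debts = (1,260 + 1,315 + 325 + 1,760 + 380) = 5,040. DTI = 5,040/13,450 = 37.5% ≤ 40%
Loan-to-value = 146,000/227,500 = 64.2% — pass (85% max)
Score 752 is in the 708–759 band; LTV 64.2% is in the 51.01–65% band → 8.85%.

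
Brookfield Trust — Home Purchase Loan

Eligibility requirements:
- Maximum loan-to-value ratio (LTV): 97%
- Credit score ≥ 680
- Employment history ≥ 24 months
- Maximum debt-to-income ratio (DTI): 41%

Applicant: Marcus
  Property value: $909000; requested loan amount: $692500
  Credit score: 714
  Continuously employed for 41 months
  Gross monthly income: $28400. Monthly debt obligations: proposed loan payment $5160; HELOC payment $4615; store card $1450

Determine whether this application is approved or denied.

LTV: 692,500 ÷ 909,000 = 76.2%, within 97% cap
Credit score 714 ≥ 680 (meets)
Employment 41 ≥ 24 months
Total monthly debts = (5,160 + 4,615 + 1,450) = 11,225. DTI = 11,225/28,400 = 39.5% ≤ 41%
All criteria satisfied.

Approved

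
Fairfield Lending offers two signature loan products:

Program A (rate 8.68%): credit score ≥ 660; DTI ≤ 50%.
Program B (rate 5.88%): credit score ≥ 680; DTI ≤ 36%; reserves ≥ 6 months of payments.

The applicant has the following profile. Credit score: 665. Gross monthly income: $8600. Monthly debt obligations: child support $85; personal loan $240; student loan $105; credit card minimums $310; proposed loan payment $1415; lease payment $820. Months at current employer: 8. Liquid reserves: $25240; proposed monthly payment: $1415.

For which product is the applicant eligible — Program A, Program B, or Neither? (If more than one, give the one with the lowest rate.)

Program A

Total debts = (85 + 240 + 105 + 310 + 1,415 + 820) = 2,975; DTI = 2,975/8,600 = 34.6%.
Reserves = 25,240/1,415 = 17.8 months.
Program A: score 665 ≥ 660; DTI 34.6% ≤ 50% → qualifies.
Program B: score 665 < 680; DTI 34.6% ≤ 36%; reserves 17.8 ≥ 6 mo → does not qualify.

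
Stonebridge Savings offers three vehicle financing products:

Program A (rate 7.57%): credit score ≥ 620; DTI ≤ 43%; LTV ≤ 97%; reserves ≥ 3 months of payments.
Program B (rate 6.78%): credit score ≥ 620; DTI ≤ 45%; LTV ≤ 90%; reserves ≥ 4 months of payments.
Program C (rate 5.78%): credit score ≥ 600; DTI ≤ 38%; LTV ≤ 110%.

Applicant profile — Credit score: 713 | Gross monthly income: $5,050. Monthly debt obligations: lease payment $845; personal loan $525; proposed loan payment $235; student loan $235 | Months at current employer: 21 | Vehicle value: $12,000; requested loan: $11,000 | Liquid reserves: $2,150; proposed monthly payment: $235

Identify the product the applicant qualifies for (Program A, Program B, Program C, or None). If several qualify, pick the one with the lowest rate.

Program C

Total debts = (845 + 525 + 235 + 235) = 1,840; DTI = 1,840/5,050 = 36.4%.
LTV = 11,000/12,000 = 91.7%.
Reserves = 2,150/235 = 9.1 months.
Program A: score 713 ≥ 620; DTI 36.4% ≤ 43%; LTV 91.7% ≤ 97%; reserves 9.1 ≥ 3 mo → qualifies.
Program B: score 713 ≥ 620; DTI 36.4% ≤ 45%; LTV 91.7% > 90%; reserves 9.1 ≥ 4 mo → does not qualify.
Program C: score 713 ≥ 600; DTI 36.4% ≤ 38%; LTV 91.7% ≤ 110% → qualifies.
Qualifying: Program A, Program C. Lowest rate is 5.78% → Program C.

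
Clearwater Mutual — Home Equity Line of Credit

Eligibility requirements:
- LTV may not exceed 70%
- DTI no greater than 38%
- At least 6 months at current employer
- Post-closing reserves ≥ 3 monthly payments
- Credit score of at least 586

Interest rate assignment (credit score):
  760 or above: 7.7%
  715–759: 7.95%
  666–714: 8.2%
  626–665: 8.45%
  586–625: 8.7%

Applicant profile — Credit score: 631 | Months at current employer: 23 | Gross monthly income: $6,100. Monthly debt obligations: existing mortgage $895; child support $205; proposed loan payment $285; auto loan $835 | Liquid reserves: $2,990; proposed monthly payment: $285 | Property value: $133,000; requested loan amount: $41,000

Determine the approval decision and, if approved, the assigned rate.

Approved at 8.45%

Credit score 631 ≥ 586 (meets minimum)
Employment 23 ≥ 6 months
Reserves: 2,990 ÷ 285 = 10.5 months (meets 3-month minimum)
Total monthly debts = (895 + 205 + 285 + 835) = 2,220. DTI = 2,220/6,100 = 36.4% ≤ 38%
LTV: 41,000 ÷ 133,000 = 30.8%, within 70% cap
All requirements met. Score 631 falls in the 626–665 tier → 8.45%.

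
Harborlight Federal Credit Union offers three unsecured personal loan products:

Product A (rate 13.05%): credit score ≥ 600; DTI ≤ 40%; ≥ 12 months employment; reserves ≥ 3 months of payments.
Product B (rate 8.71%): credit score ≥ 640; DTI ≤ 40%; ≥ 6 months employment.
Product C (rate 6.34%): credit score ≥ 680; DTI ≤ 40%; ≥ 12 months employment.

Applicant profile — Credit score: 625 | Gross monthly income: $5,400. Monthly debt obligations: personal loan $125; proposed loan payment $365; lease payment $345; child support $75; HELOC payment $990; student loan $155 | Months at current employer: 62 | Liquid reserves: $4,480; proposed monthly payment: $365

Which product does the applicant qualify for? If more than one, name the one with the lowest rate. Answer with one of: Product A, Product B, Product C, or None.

Total debts = (125 + 365 + 345 + 75 + 990 + 155) = 2,055; DTI = 2,055/5,400 = 38.1%.
Reserves = 4,480/365 = 12.3 months.
Product A: score 625 ≥ 600; DTI 38.1% ≤ 40%; employment 62 ≥ 12 mo; reserves 12.3 ≥ 3 mo → qualifies.
Product B: score 625 < 640; DTI 38.1% ≤ 40%; employment 62 ≥ 6 mo → does not qualify.
Product C: score 625 < 680; DTI 38.1% ≤ 40%; employment 62 ≥ 12 mo → does not qualify.

Product A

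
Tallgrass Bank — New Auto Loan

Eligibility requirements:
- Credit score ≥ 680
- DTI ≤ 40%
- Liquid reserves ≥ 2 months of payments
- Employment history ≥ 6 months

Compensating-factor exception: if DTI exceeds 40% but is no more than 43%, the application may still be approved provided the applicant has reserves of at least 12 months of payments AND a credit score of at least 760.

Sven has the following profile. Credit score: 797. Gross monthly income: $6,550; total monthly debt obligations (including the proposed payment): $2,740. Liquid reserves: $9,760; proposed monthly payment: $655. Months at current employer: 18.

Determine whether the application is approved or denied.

Approved

Credit score 797 ≥ 680 (meets base)
DTI = 2,740/6,550 = 41.8% > 40% — standard DTI limit exceeded.
Reserves: 9,760 ÷ 655 = 14.9 months (meets 2-month minimum)
Employment 18 ≥ 6 months
41.8% falls in the override range (40%–43%), so the compensating-factor test applies.
Reserves 14.9 ≥ 12 months; credit score 797 ≥ 760.
Both override conditions satisfied; DTI exception granted.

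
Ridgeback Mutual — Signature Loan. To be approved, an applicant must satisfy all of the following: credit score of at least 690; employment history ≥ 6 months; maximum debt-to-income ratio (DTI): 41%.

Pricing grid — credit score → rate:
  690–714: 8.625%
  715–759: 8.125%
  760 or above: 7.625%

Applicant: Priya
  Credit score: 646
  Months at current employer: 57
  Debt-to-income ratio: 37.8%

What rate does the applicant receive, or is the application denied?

Credit score 646 < 690 (below minimum)
DTI 37.8% is within the 41% limit
Employment 57 ≥ 6 months
Not all requirements met → denied.

Denied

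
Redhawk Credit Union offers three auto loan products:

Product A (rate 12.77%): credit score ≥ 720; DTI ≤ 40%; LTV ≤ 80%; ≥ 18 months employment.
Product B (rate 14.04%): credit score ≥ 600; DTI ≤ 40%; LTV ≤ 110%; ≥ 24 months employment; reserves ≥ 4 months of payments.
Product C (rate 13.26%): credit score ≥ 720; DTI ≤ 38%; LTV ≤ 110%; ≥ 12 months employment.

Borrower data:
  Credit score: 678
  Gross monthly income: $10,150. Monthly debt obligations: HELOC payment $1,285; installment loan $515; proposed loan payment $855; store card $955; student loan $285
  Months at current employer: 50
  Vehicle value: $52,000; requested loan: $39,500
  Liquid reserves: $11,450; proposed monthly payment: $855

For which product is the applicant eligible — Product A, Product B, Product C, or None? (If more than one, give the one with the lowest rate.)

Product B

Total debts = (1,285 + 515 + 855 + 955 + 285) = 3,895; DTI = 3,895/10,150 = 38.4%.
LTV = 39,500/52,000 = 76%.
Reserves = 11,450/855 = 13.4 months.
Product A: score 678 < 720; DTI 38.4% ≤ 40%; LTV 76% ≤ 80%; employment 50 ≥ 18 mo → does not qualify.
Product B: score 678 ≥ 600; DTI 38.4% ≤ 40%; LTV 76% ≤ 110%; employment 50 ≥ 24 mo; reserves 13.4 ≥ 4 mo → qualifies.
Product C: score 678 < 720; DTI 38.4% > 38%; LTV 76% ≤ 110%; employment 50 ≥ 12 mo → does not qualify.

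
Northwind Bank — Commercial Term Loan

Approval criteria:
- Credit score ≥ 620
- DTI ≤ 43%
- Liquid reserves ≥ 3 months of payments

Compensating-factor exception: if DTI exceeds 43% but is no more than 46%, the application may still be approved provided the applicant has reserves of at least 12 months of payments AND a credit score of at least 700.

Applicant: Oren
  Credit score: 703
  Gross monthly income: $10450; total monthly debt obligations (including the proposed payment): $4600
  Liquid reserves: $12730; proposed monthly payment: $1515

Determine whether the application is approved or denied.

Credit score 703 ≥ 620 (meets base)
DTI = 4,600/10,450 = 44% > 43% — standard DTI limit exceeded.
Reserves: 12,730 ÷ 1,515 = 8.4 months (meets 3-month minimum)
DTI 44% is within the 43%–46% exception band; checking compensating factors.
Override check — reserves: 8.4 mo (short of 12); score: 703 (ok).
Override conditions not both satisfied; exception does not apply.

Denied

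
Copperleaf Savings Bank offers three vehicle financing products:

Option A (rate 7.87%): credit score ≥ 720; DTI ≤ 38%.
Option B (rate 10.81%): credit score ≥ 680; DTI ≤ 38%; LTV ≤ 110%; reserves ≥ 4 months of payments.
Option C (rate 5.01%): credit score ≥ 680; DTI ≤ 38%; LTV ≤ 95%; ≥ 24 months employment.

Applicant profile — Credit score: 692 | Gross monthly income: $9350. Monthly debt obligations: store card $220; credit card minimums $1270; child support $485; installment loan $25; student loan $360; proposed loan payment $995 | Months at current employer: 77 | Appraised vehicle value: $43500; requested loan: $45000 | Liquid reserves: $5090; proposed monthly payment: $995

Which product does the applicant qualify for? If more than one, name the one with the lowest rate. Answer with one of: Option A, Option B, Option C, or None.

Option B

Total debts = (220 + 1,270 + 485 + 25 + 360 + 995) = 3,355; DTI = 3,355/9,350 = 35.9%.
LTV = 45,000/43,500 = 103.4%.
Reserves = 5,090/995 = 5.1 months.
Option A: score 692 < 720; DTI 35.9% ≤ 38% → does not qualify.
Option B: score 692 ≥ 680; DTI 35.9% ≤ 38%; LTV 103.4% ≤ 110%; reserves 5.1 ≥ 4 mo → qualifies.
Option C: score 692 ≥ 680; DTI 35.9% ≤ 38%; LTV 103.4% > 95%; employment 77 ≥ 24 mo → does not qualify.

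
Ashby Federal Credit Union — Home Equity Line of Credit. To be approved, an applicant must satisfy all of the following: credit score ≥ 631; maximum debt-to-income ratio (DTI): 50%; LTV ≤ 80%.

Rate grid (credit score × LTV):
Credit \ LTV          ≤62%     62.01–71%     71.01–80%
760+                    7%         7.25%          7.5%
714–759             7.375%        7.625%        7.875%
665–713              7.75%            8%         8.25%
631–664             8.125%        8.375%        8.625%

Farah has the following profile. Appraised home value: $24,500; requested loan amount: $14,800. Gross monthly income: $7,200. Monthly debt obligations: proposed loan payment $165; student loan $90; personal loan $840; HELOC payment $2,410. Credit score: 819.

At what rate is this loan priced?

Credit score 819 ≥ 631; Total monthly debts = (165 + 90 + 840 + 2,410) = 3,505. DTI = 3,505/7,200 = 48.7% ≤ 50%
LTV = 14,800/24,500 = 60.4% ≤ 80%
Score 819 is in the 760+ band; LTV 60.4% is in the ≤62% band → 7%.

7%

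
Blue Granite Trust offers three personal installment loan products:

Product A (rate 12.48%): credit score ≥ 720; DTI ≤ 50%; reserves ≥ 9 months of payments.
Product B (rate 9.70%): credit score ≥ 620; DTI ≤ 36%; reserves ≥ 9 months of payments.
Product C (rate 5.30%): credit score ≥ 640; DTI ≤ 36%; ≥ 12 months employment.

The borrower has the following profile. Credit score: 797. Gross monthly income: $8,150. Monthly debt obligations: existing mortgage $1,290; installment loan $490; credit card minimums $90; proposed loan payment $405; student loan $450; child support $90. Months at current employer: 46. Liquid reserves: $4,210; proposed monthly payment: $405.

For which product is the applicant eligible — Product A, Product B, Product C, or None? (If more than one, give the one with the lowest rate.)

Product C

Total debts = (1,290 + 490 + 90 + 405 + 450 + 90) = 2,815; DTI = 2,815/8,150 = 34.5%.
Reserves = 4,210/405 = 10.4 months.
Product A: score 797 ≥ 720; DTI 34.5% ≤ 50%; reserves 10.4 ≥ 9 mo → qualifies.
Product B: score 797 ≥ 620; DTI 34.5% ≤ 36%; reserves 10.4 ≥ 9 mo → qualifies.
Product C: score 797 ≥ 640; DTI 34.5% ≤ 36%; employment 46 ≥ 12 mo → qualifies.
Qualifying: Product A, Product B, Product C. Lowest rate is 5.30% → Product C.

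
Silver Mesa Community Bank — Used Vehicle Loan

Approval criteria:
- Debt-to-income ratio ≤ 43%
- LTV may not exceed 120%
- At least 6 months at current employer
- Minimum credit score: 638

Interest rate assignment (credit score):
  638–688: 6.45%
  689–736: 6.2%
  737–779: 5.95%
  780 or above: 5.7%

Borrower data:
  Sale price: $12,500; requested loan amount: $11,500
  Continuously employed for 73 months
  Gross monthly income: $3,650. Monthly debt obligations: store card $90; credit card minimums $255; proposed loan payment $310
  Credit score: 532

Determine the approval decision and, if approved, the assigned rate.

Denied

Credit score 532 < 638 (below minimum)
LTV: 11,500 ÷ 12,500 = 92%, within 120% cap
Total monthly debts = (90 + 255 + 310) = 655. DTI: 655 ÷ 3,650 = 17.9%, within the 43% cap
Employment 73 ≥ 6 months
Not all requirements met → denied.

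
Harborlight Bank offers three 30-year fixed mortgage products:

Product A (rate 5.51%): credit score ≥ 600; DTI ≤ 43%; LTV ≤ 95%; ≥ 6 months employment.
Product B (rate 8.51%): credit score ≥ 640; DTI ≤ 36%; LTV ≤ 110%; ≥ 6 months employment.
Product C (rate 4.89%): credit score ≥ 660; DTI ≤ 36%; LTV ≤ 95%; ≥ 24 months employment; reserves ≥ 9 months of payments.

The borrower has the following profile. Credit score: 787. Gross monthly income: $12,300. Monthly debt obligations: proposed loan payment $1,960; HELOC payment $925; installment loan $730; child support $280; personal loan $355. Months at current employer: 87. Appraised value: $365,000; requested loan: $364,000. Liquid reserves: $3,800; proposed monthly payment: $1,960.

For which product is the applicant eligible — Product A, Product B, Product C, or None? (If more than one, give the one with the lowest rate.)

Product B

Total debts = (1,960 + 925 + 730 + 280 + 355) = 4,250; DTI = 4,250/12,300 = 34.6%.
LTV = 364,000/365,000 = 99.7%.
Reserves = 3,800/1,960 = 1.9 months.
Product A: score 787 ≥ 600; DTI 34.6% ≤ 43%; LTV 99.7% > 95%; employment 87 ≥ 6 mo → does not qualify.
Product B: score 787 ≥ 640; DTI 34.6% ≤ 36%; LTV 99.7% ≤ 110%; employment 87 ≥ 6 mo → qualifies.
Product C: score 787 ≥ 660; DTI 34.6% ≤ 36%; LTV 99.7% > 95%; employment 87 ≥ 24 mo; reserves 1.9 < 9 mo → does not qualify.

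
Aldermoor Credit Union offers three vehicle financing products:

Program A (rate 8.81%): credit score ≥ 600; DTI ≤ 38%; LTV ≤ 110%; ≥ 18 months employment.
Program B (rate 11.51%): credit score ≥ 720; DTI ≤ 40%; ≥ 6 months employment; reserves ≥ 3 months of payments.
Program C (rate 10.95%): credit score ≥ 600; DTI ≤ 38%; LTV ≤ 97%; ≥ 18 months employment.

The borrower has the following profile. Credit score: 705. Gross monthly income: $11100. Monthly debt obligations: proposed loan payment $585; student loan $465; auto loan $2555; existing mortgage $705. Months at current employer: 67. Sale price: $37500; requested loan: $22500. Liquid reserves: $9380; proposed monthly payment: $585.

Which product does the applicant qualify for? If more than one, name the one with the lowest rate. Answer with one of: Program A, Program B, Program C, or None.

None

Total debts = (585 + 465 + 2,555 + 705) = 4,310; DTI = 4,310/11,100 = 38.8%.
LTV = 22,500/37,500 = 60%.
Reserves = 9,380/585 = 16.0 months.
Program A: score 705 ≥ 600; DTI 38.8% > 38%; LTV 60% ≤ 110%; employment 67 ≥ 18 mo → does not qualify.
Program B: score 705 < 720; DTI 38.8% ≤ 40%; employment 67 ≥ 6 mo; reserves 16.0 ≥ 3 mo → does not qualify.
Program C: score 705 ≥ 600; DTI 38.8% > 38%; LTV 60% ≤ 97%; employment 67 ≥ 18 mo → does not qualify.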